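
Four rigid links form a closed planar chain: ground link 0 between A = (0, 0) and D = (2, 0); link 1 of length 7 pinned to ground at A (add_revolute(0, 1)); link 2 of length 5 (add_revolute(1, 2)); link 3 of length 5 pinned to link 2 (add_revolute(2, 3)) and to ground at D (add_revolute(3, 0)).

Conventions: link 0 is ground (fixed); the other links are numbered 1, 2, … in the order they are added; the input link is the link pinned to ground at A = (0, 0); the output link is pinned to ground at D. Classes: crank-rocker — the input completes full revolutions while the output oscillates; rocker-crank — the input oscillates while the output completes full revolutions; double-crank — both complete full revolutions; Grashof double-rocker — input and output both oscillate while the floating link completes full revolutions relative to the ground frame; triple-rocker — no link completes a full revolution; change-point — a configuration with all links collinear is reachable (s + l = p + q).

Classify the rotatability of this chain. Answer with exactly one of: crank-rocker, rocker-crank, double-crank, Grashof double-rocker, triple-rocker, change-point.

lengths: ground=2, input=7, coupler=5, output=5
sorted: s=2 (shortest), l=7 (longest), p+q=10
s + l = 9 vs p + q = 10
s + l < p + q (Grashof) with shortest = ground link → double-crank

double-crank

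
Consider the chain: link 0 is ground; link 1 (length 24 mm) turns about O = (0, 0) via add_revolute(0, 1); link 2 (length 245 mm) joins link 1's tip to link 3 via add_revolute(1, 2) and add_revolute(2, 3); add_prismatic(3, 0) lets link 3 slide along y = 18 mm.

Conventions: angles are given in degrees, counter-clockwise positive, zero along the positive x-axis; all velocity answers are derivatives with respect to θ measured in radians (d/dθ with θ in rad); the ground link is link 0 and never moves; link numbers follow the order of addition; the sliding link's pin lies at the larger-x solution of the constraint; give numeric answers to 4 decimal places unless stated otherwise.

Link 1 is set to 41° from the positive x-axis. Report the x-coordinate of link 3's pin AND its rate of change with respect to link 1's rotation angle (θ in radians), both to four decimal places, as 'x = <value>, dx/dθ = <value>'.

geometry: r = 24 mm, L = 245 mm, e = 18 mm
crank pin P = (r cos θ, r sin θ) = (18.113030, 15.745417)
h = r sin θ − e = 15.745417 − 18 = -2.254583
x = r cos θ + √(L² − h²) = 18.113030 + 244.989626 = 263.102656
dx/dθ = −r sin θ − h·r cos θ/√(L² − h²) (θ in radians; h = -2.254583) = -15.578727

x = 263.1027, dx/dθ = -15.5787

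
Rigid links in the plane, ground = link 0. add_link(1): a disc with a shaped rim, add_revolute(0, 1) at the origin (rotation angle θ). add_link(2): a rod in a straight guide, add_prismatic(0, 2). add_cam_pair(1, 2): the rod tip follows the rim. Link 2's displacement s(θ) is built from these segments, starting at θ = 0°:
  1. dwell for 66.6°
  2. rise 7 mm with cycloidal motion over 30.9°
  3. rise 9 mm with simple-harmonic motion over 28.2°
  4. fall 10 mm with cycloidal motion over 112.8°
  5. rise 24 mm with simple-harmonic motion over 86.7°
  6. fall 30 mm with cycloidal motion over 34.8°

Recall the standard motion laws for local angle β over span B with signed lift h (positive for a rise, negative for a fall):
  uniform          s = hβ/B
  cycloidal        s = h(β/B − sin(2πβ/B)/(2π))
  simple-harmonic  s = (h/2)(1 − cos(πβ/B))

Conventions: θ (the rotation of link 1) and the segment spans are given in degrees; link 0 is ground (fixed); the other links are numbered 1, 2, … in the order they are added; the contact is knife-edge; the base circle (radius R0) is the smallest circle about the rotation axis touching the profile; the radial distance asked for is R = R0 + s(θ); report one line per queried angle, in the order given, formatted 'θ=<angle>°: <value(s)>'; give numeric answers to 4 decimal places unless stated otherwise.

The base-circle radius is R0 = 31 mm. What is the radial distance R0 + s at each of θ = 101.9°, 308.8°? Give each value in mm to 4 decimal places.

segment 1 (0° to 66.6°, dwell): s unchanged at 0.0000
segment 2 (66.6° to 97.5°, cycloidal, h = 7) is passed completely: s = 0.0000 + (7) = 7.0000
θ = 101.9° falls in segment 3 (97.5° to 125.7°, simple-harmonic, h = 9): β = 101.9 − 97.5 = 4.4°, B = 28.2°; Δs = 9/2·(1 − cos(π·0.1560)) = 0.5299; s = 7.0000 + 0.5299 = 7.5299
segment 3 (97.5° to 125.7°, simple-harmonic, h = 9) is passed completely: s = 7.0000 + (9) = 16.0000
segment 4 (125.7° to 238.5°, cycloidal, h = -10) is passed completely: s = 16.0000 + (-10) = 6.0000
θ = 308.8° falls in segment 5 (238.5° to 325.2°, simple-harmonic, h = 24): β = 308.8 − 238.5 = 70.3°, B = 86.7°; Δs = 24/2·(1 − cos(π·0.8108)) = 21.9428; s = 6.0000 + 21.9428 = 27.9428
θ=101.9°: R = R0 + s = 31 + 7.5299 = 38.5299
θ=308.8°: R = R0 + s = 31 + 27.9428 = 58.9428

θ=101.9°: 38.5299
θ=308.8°: 58.9428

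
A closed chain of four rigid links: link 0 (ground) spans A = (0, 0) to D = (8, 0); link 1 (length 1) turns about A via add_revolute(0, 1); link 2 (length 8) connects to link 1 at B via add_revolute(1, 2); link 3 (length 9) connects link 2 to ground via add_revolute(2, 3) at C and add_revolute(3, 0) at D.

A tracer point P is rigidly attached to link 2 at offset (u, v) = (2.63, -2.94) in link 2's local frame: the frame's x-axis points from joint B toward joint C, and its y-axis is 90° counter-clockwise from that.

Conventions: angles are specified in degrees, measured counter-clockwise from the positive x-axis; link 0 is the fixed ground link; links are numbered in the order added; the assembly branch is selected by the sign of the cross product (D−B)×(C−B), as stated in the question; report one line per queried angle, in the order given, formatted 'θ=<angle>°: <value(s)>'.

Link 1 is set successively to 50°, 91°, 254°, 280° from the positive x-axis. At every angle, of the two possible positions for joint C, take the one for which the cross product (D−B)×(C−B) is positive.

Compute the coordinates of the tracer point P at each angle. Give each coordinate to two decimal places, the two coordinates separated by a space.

A=(0,0), D=(8.00,0)
θ=50°: B = A + 1.00·(cos50°, sin50°) = (0.6428, 0.7660)
θ=50°: |BD| = 7.3970
θ=50°: circle(B,8.00) ∩ circle(D,9.00): a=2.5494, h=7.5829
θ=50°:   candidates: C₊=(3.9638,8.0442) cross=56.091; C₋=(2.3932,-7.0401) cross=-56.091
θ=50°:   branch + wants cross > 0 → take C=(3.9638,8.0442) (cross=56.091)
θ=50°: ex = (C−B)/|BC| = (0.4151,0.9098); ey = (-0.9098,0.4151)
θ=50°: P = B + 2.63·ex + -2.94·ey = (4.4093,1.9383)
θ=91°: B = A + 1.00·(cos91°, sin91°) = (-0.0175, 0.9998)
θ=91°: |BD| = 8.0796
θ=91°: circle(B,8.00) ∩ circle(D,9.00): a=2.9877, h=7.4211
θ=91°:   candidates: C₊=(3.8657,7.9942) cross=59.960; C₋=(2.0290,-6.7340) cross=-59.960
θ=91°:   branch + wants cross > 0 → take C=(3.8657,7.9942) (cross=59.960)
θ=91°: ex = (C−B)/|BC| = (0.4854,0.8743); ey = (-0.8743,0.4854)
θ=91°: P = B + 2.63·ex + -2.94·ey = (3.8296,1.8722)
θ=254°: B = A + 1.00·(cos254°, sin254°) = (-0.2756, -0.9613)
θ=254°: |BD| = 8.3313
θ=254°: circle(B,8.00) ∩ circle(D,9.00): a=3.1454, h=7.3557
θ=254°:   candidates: C₊=(2.0000,6.7082) cross=61.283; C₋=(3.6974,-7.9049) cross=-61.283
θ=254°:   branch + wants cross > 0 → take C=(2.0000,6.7082) (cross=61.283)
θ=254°: ex = (C−B)/|BC| = (0.2845,0.9587); ey = (-0.9587,0.2845)
θ=254°: P = B + 2.63·ex + -2.94·ey = (3.2910,0.7238)
θ=280°: B = A + 1.00·(cos280°, sin280°) = (0.1736, -0.9848)
θ=280°: |BD| = 7.8881
θ=280°: circle(B,8.00) ∩ circle(D,9.00): a=2.8665, h=7.4688
θ=280°:   candidates: C₊=(2.0852,6.7835) cross=58.915; C₋=(3.9501,-8.0373) cross=-58.915
θ=280°:   branch + wants cross > 0 → take C=(2.0852,6.7835) (cross=58.915)
θ=280°: ex = (C−B)/|BC| = (0.2389,0.9710); ey = (-0.9710,0.2389)
θ=280°: P = B + 2.63·ex + -2.94·ey = (3.6569,0.8665)

θ=50°: 4.41 1.94
θ=91°: 3.83 1.87
θ=254°: 3.29 0.72
θ=280°: 3.66 0.87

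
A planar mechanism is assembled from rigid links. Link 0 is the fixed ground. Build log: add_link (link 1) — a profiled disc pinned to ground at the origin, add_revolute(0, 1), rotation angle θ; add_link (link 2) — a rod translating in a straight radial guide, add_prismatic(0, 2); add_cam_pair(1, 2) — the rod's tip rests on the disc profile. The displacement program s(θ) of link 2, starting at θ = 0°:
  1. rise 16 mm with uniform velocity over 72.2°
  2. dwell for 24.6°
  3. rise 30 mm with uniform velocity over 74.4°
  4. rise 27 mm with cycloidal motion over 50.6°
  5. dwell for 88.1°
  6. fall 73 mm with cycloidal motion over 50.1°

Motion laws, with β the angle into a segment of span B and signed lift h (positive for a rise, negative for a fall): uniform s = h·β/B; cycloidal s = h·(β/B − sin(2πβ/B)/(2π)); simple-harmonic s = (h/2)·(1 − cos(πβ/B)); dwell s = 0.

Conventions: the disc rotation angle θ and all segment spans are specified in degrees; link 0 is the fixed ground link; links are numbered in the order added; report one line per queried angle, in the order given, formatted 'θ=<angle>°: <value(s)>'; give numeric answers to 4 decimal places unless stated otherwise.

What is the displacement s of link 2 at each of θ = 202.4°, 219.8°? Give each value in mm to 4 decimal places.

seg 1 [0°–72.2°] uniform, h=16: full span → s += 16 → s = 16.0000
seg 2 [72.2°–96.8°] dwell: s stays 16.0000
seg 3 [96.8°–171.2°] uniform, h=30: full span → s += 30 → s = 46.0000
seg 4 [171.2°–221.8°] cycloidal, h=27: θ=202.4° here. β=31.2, B=50.6. 27·(0.6166 − sin(2π·0.6166)/(2π)) = 19.5223 → s = 65.5223
seg 4 [171.2°–221.8°] cycloidal, h=27: θ=219.8° here. β=48.6, B=50.6. 27·(0.9605 − sin(2π·0.9605)/(2π)) = 26.9891 → s = 72.9891

θ=202.4°: 65.5223
θ=219.8°: 72.9891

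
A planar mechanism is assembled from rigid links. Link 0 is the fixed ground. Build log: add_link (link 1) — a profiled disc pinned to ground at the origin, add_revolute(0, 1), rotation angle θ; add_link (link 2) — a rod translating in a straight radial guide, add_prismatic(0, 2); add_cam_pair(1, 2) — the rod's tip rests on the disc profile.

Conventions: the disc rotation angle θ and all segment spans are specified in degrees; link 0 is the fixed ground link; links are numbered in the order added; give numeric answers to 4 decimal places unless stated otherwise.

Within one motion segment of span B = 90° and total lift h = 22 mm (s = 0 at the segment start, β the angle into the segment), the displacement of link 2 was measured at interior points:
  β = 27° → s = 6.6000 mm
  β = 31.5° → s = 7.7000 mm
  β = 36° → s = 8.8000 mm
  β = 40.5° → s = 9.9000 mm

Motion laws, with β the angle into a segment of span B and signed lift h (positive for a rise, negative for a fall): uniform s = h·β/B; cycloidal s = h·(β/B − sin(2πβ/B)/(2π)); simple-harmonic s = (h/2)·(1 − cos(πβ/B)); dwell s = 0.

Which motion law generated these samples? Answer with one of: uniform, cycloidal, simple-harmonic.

candidates at β/B = r: uniform s = h·r (linear in β); cycloidal s = h·(r − sin(2πr)/(2π)); simple-harmonic s = (h/2)(1 − cos(πr))
β=27°: printed 6.6000 | uniform 6.6000, cycloidal 3.2700, simple-harmonic 4.5344
β=31.5°: printed 7.7000 | uniform 7.7000, cycloidal 4.8673, simple-harmonic 6.0061
β=36°: printed 8.8000 | uniform 8.8000, cycloidal 6.7419, simple-harmonic 7.6008
β=40.5°: printed 9.9000 | uniform 9.9000, cycloidal 8.8180, simple-harmonic 9.2792
only one law matches every sample → uniform

uniform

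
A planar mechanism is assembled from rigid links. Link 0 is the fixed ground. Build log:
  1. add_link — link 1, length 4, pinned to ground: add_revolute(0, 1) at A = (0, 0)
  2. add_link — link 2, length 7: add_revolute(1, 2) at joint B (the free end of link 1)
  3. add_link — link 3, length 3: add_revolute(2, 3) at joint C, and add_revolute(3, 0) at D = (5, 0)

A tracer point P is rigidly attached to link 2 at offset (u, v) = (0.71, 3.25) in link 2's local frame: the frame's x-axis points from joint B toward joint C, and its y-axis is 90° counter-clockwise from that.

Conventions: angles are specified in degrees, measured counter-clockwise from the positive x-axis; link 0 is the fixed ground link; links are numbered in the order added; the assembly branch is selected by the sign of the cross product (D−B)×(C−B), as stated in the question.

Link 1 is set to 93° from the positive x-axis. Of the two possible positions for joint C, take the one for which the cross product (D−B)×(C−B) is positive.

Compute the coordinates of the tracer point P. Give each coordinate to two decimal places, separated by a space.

A=(0,0), D=(5.00,0)
B = A + 4.00·(cos93°, sin93°) = (-0.2093, 3.9945)
|BD| = 6.5646
circle(B,7.00) ∩ circle(D,3.00): a=6.3289, h=2.9907
  candidates: C₊=(6.6329,2.5167) cross=19.633; C₋=(2.9932,-2.2299) cross=-19.633
  branch + wants cross > 0 → take C=(6.6329,2.5167) (cross=19.633)
ex = (C−B)/|BC| = (0.9775,-0.2111); ey = (0.2111,0.9775)
P = B + 0.71·ex + 3.25·ey = (1.1708,7.0214)

1.17 7.02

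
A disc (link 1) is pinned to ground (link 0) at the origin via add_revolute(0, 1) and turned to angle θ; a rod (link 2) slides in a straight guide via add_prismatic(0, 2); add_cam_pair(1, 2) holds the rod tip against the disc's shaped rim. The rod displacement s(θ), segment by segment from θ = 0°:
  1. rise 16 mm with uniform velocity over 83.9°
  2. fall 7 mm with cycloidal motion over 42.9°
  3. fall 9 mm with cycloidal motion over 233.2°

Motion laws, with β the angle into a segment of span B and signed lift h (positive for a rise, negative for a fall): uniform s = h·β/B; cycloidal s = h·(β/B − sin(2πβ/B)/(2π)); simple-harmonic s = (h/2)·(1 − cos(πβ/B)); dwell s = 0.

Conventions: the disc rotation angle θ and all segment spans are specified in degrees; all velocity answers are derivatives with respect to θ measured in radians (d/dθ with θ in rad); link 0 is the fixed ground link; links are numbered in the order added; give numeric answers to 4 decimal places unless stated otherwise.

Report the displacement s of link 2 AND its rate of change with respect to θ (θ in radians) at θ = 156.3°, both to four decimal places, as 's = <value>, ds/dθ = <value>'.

segment 1 (0° to 83.9°, uniform, h = 16) is passed completely: s = 0.0000 + (16) = 16.0000
segment 2 (83.9° to 126.8°, cycloidal, h = -7) is passed completely: s = 16.0000 + (-7) = 9.0000
θ = 156.3° falls in segment 3 (126.8° to 360°, cycloidal, h = -9): β = 156.3 − 126.8 = 29.5°, B = 233.2°; Δs = -9·(0.1265 − sin(2π·0.1265)/(2π)) = -0.1161; s = 9.0000 − 0.1161 = 8.8839
velocity in seg [126.8°–360°] (cycloidal), θ in radians: β = 29.5° = 0.5149 rad, B = 233.2° = 4.0701 rad; ds/dθ = (h/B)(1 − cos(2πβ/B)) = ((-9)/4.0701)(1 − cos(2π·0.1265)) = -0.662472 mm/rad

s = 8.8839, ds/dθ = -0.6625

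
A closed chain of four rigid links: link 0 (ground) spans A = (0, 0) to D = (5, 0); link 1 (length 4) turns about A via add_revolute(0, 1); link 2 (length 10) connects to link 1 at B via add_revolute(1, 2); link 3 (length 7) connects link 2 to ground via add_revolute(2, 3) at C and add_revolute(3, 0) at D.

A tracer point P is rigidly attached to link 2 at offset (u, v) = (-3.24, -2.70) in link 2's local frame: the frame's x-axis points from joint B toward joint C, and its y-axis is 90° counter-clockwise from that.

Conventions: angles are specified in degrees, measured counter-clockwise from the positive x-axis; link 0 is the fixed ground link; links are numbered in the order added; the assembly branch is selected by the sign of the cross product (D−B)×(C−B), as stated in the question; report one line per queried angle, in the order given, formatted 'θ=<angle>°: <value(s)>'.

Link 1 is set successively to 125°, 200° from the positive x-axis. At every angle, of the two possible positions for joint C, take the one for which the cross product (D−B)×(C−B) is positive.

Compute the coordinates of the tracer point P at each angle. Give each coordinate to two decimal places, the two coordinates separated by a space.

A=(0,0), D=(5.00,0)
θ=125°: B = A + 4.00·(cos125°, sin125°) = (-2.2943, 3.2766)
θ=125°: |BD| = 7.9964
θ=125°: circle(B,10.00) ∩ circle(D,7.00): a=7.1871, h=6.9531
θ=125°:   candidates: C₊=(7.1108,6.6742) cross=55.600; C₋=(1.4127,-6.0109) cross=-55.600
θ=125°:   branch + wants cross > 0 → take C=(7.1108,6.6742) (cross=55.600)
θ=125°: ex = (C−B)/|BC| = (0.9405,0.3398); ey = (-0.3398,0.9405)
θ=125°: P = B + -3.24·ex + -2.70·ey = (-4.4242,-0.3636)
θ=200°: B = A + 4.00·(cos200°, sin200°) = (-3.7588, -1.3681)
θ=200°: |BD| = 8.8650
θ=200°: circle(B,10.00) ∩ circle(D,7.00): a=7.3090, h=6.8249
θ=200°:   candidates: C₊=(2.4094,6.5030) cross=60.502; C₋=(4.5159,-6.9832) cross=-60.502
θ=200°:   branch + wants cross > 0 → take C=(2.4094,6.5030) (cross=60.502)
θ=200°: ex = (C−B)/|BC| = (0.6168,0.7871); ey = (-0.7871,0.6168)
θ=200°: P = B + -3.24·ex + -2.70·ey = (-3.6321,-5.5837)

θ=125°: -4.42 -0.36
θ=200°: -3.63 -5.58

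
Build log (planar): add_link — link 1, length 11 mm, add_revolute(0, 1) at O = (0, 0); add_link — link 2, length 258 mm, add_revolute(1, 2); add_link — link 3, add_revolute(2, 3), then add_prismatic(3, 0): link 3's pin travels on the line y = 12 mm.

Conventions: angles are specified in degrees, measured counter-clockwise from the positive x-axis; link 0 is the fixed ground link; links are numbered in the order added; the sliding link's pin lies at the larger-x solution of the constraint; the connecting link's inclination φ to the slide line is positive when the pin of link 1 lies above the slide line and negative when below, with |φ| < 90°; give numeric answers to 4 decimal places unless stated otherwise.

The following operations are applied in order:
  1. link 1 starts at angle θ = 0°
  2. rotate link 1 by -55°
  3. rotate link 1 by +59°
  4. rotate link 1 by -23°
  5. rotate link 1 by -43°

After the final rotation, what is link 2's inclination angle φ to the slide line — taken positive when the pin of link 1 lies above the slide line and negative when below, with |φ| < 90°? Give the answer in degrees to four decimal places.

geometry: r = 11 mm, L = 258 mm, e = 12 mm; θ starts at 0°
rotate link 1 by -55°: θ ← 0° -55° = -55°
rotate link 1 by +59°: θ ← -55° +59° = 4°
rotate link 1 by -23°: θ ← 4° -23° = -19°
rotate link 1 by -43°: θ ← -19° -43° = -62°
h = r sin θ − e = -9.712424 − 12 = -21.712424
sin φ = h / L = -21.712424 / 258 = -0.08415668
φ = arcsin(-0.08415668) = -4.827532°

-4.8275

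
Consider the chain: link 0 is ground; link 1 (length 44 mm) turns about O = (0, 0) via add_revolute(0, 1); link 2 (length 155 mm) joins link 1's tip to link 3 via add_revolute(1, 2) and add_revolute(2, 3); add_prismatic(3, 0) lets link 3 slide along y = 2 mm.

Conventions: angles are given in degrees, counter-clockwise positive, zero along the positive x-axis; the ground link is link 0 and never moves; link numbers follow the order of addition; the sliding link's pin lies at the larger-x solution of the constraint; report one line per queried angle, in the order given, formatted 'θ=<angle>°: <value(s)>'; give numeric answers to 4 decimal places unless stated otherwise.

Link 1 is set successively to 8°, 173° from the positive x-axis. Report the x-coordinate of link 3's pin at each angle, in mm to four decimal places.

geometry: r = 44 mm, L = 155 mm, e = 2 mm
θ=8°: crank pin P = (r cos θ, r sin θ) = (43.571795, 6.123616)
θ=8°: h = r sin θ − e = 6.123616 − 2 = 4.123616
θ=8°: x = r cos θ + √(L² − h²) = 43.571795 + 154.945138 = 198.516933
θ=173°: crank pin P = (r cos θ, r sin θ) = (-43.672031, 5.362251)
θ=173°: h = r sin θ − e = 5.362251 − 2 = 3.362251
θ=173°: x = r cos θ + √(L² − h²) = -43.672031 + 154.963529 = 111.291498

θ=8°: 198.5169
θ=173°: 111.2915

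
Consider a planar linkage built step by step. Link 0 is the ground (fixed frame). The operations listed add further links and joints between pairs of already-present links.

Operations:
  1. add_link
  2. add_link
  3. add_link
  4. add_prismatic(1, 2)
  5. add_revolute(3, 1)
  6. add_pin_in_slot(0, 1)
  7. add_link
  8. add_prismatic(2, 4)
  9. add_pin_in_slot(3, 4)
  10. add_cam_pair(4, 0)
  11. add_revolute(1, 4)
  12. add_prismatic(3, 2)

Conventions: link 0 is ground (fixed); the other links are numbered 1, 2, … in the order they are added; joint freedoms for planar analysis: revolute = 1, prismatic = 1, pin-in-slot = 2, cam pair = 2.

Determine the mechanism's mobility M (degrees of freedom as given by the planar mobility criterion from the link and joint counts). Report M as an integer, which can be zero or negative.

(L,J1,J2)=(1,0,0); link0 fixed
link1: (2,0,0)
link2: (3,0,0)
link3: (4,0,0)
P 1-2 [J1]: (4,1,0)
R 3-1 [J1]: (4,2,0)
PS 0-1 [J2]: (4,2,1)
link4: (5,2,1)
P 2-4 [J1]: (5,3,1)
PS 3-4 [J2]: (5,3,2)
C 4-0 [J2]: (5,3,3)
R 1-4 [J1]: (5,4,3)
P 3-2 [J1]: (5,5,3)
Grübler: 3·4 − 2·5 − 3 = -1

M = -1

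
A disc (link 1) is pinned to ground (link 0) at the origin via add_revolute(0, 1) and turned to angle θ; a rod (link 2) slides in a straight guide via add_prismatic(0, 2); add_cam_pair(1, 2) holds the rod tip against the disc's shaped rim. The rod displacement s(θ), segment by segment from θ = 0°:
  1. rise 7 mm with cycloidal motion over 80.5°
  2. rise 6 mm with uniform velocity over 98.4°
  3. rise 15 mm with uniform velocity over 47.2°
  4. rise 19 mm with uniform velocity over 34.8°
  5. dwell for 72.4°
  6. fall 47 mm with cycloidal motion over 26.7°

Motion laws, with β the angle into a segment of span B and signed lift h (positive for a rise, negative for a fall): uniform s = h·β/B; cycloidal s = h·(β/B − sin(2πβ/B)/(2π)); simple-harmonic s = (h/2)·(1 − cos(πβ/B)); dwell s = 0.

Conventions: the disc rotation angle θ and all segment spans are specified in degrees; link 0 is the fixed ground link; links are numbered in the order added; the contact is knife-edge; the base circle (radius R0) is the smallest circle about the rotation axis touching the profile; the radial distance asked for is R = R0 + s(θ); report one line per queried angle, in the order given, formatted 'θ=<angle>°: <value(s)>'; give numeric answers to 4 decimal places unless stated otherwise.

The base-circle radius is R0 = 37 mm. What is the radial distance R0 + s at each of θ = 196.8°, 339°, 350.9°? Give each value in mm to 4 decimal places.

segment 1 (0° to 80.5°, cycloidal, h = 7) is passed completely: s = 0.0000 + (7) = 7.0000
segment 2 (80.5° to 178.9°, uniform, h = 6) is passed completely: s = 7.0000 + (6) = 13.0000
θ = 196.8° falls in segment 3 (178.9° to 226.1°, uniform, h = 15): β = 196.8 − 178.9 = 17.9°, B = 47.2°; Δs = 15·17.9/47.2 = 5.6886; s = 13.0000 + 5.6886 = 18.6886
segment 3 (178.9° to 226.1°, uniform, h = 15) is passed completely: s = 13.0000 + (15) = 28.0000
segment 4 (226.1° to 260.9°, uniform, h = 19) is passed completely: s = 28.0000 + (19) = 47.0000
segment 5 (260.9° to 333.3°, dwell): s unchanged at 47.0000
θ = 339° falls in segment 6 (333.3° to 360°, cycloidal, h = -47): β = 339 − 333.3 = 5.7°, B = 26.7°; Δs = -47·(0.2135 − sin(2π·0.2135)/(2π)) = -2.7495; s = 47.0000 − 2.7495 = 44.2505
θ = 350.9° falls in segment 6 (333.3° to 360°, cycloidal, h = -47): β = 350.9 − 333.3 = 17.6°, B = 26.7°; Δs = -47·(0.6592 − sin(2π·0.6592)/(2π)) = -37.2762; s = 47.0000 − 37.2762 = 9.7238
θ=196.8°: R = R0 + s = 37 + 18.6886 = 55.6886
θ=339°: R = R0 + s = 37 + 44.2505 = 81.2505
θ=350.9°: R = R0 + s = 37 + 9.7238 = 46.7238

θ=196.8°: 55.6886
θ=339°: 81.2505
θ=350.9°: 46.7238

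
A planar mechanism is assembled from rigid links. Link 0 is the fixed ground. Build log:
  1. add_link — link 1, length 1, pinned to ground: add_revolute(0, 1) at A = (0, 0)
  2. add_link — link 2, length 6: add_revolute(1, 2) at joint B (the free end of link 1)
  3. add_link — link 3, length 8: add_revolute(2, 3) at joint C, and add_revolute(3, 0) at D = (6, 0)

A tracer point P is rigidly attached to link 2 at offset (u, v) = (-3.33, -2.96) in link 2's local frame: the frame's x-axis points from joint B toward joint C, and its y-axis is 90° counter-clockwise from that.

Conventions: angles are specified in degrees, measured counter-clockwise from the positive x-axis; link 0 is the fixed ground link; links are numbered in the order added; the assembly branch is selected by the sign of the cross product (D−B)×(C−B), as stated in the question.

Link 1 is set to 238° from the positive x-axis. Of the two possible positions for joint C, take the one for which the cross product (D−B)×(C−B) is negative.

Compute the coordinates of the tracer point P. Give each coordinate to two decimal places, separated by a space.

A=(0,0), D=(6.00,0)
B = A + 1.00·(cos238°, sin238°) = (-0.5299, -0.8480)
|BD| = 6.5848
circle(B,6.00) ∩ circle(D,8.00): a=1.1663, h=5.8856
  candidates: C₊=(-0.1314,5.1387) cross=38.755; C₋=(1.3846,-6.5344) cross=-38.755
  branch - wants cross < 0 → take C=(1.3846,-6.5344) (cross=-38.755)
ex = (C−B)/|BC| = (0.3191,-0.9477); ey = (0.9477,0.3191)
P = B + -3.33·ex + -2.96·ey = (-4.3978,1.3634)

-4.40 1.36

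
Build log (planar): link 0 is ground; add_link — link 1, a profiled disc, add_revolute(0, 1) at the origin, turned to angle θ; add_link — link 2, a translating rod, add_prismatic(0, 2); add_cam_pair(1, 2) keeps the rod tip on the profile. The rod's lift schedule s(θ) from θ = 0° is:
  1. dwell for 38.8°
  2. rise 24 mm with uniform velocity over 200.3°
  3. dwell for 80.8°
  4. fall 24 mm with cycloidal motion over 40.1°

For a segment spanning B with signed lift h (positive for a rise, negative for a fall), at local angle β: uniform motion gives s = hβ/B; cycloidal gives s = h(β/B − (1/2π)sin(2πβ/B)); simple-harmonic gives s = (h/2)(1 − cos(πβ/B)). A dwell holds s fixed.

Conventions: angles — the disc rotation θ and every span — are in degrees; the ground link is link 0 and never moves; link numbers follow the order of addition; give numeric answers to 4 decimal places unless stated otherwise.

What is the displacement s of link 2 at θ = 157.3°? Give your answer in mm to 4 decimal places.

seg 1 [0°–38.8°] dwell: s stays 0.0000
seg 2 [38.8°–239.1°] uniform, h=24: θ=157.3° here. β=118.5, B=200.3. 24·118.5/200.3 = 14.1987 → s = 14.1987

14.1987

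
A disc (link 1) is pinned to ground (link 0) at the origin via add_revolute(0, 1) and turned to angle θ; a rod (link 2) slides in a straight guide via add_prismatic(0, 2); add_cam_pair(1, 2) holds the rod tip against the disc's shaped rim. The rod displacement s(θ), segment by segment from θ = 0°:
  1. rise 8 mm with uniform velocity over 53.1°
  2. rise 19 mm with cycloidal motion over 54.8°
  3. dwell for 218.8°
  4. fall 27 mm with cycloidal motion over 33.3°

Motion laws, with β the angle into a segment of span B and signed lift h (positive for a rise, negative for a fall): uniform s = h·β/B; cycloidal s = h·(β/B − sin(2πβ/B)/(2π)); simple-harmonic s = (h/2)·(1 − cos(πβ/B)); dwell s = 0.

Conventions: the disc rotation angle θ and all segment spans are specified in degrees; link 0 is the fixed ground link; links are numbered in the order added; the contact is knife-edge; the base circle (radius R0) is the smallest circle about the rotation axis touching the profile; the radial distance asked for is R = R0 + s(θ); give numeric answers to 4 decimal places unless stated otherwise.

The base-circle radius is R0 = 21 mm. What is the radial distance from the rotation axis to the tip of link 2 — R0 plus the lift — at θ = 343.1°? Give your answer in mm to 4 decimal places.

segment 1 (0° to 53.1°, uniform, h = 8) is passed completely: s = 0.0000 + (8) = 8.0000
segment 2 (53.1° to 107.9°, cycloidal, h = 19) is passed completely: s = 8.0000 + (19) = 27.0000
segment 3 (107.9° to 326.7°, dwell): s unchanged at 27.0000
θ = 343.1° falls in segment 4 (326.7° to 360°, cycloidal, h = -27): β = 343.1 − 326.7 = 16.4°, B = 33.3°; Δs = -27·(0.4925 − sin(2π·0.4925)/(2π)) = -13.0947; s = 27.0000 − 13.0947 = 13.9053
R = R0 + s = 21 + 13.9053 = 34.9053

34.9053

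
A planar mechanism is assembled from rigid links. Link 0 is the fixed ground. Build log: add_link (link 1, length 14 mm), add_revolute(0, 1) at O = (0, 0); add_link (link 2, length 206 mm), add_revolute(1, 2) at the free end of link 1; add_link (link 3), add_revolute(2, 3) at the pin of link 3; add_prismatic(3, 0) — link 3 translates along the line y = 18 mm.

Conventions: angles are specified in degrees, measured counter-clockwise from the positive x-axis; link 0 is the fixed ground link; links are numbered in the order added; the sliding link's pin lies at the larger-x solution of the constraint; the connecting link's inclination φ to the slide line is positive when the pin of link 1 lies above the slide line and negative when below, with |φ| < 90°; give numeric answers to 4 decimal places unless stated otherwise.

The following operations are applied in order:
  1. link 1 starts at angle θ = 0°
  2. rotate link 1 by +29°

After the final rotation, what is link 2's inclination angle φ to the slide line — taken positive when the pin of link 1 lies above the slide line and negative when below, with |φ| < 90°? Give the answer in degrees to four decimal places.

geometry: r = 14 mm, L = 206 mm, e = 18 mm; θ starts at 0°
rotate link 1 by +29°: θ ← 0° +29° = 29°
h = r sin θ − e = 6.787335 − 18 = -11.212665
sin φ = h / L = -11.212665 / 206 = -0.05443041
φ = arcsin(-0.05443041) = -3.120175°

-3.1202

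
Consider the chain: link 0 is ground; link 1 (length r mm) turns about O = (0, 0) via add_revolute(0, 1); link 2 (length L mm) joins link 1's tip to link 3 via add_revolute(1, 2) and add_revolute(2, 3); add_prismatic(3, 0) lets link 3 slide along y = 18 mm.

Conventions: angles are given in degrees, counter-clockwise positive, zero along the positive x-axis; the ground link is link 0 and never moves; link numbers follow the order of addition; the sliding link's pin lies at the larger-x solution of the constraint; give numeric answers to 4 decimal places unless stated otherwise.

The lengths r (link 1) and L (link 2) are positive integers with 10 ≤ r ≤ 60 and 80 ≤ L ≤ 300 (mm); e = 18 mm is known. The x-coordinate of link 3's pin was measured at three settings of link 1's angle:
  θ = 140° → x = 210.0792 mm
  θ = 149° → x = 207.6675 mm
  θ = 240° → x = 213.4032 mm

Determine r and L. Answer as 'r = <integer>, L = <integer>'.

constraint per measurement: (x − r cos θ)² + (r sin θ − e)² = L²
subtracting the θ₁ and θ₂ equations cancels the r² and L² terms:
r = (x₁² − x₂²) / (2[(x₁cos θ₁ + e sin θ₁) − (x₂cos θ₂ + e sin θ₂)]) = 25.9991 → r = 26
L² = (x₁ − r cos θ₁)² + (r sin θ₁ − e)² = 52899.9813 → L = 230.0000 → L = 230
check at θ₃=240°: x = 213.4032 (printed 213.4032) ✓

r = 26, L = 230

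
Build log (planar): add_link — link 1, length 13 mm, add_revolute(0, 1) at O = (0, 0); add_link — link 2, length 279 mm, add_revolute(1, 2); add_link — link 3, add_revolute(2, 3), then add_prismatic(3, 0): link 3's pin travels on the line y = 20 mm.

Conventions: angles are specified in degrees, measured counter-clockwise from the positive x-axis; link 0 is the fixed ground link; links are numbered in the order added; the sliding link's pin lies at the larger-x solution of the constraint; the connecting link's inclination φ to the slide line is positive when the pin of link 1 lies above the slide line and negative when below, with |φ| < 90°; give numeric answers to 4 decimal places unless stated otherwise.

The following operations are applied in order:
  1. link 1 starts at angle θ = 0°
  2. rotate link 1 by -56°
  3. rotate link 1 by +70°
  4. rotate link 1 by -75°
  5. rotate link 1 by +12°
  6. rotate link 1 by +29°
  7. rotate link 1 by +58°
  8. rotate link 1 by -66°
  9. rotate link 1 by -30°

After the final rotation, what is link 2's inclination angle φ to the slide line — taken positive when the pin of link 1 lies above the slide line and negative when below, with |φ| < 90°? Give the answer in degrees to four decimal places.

geometry: r = 13 mm, L = 279 mm, e = 20 mm; θ starts at 0°
rotate link 1 by -56°: θ ← 0° -56° = -56°
rotate link 1 by +70°: θ ← -56° +70° = 14°
rotate link 1 by -75°: θ ← 14° -75° = -61°
rotate link 1 by +12°: θ ← -61° +12° = -49°
rotate link 1 by +29°: θ ← -49° +29° = -20°
rotate link 1 by +58°: θ ← -20° +58° = 38°
rotate link 1 by -66°: θ ← 38° -66° = -28°
rotate link 1 by -30°: θ ← -28° -30° = -58°
h = r sin θ − e = -11.024625 − 20 = -31.024625
sin φ = h / L = -31.024625 / 279 = -0.11119937
φ = arcsin(-0.11119937) = -6.384459°

-6.3845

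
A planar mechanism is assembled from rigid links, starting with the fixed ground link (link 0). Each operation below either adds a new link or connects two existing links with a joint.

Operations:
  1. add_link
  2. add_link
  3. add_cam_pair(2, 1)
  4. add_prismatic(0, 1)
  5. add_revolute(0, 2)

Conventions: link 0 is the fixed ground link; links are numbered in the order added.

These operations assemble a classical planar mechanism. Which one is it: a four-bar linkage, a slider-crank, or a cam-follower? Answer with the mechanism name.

links: 3 (incl. ground); joints: 1 revolute, 1 prismatic, 1 higher (cam) pair, forming one closed loop
3 links, revolute + prismatic + higher pair in one loop → cam-follower

cam-follower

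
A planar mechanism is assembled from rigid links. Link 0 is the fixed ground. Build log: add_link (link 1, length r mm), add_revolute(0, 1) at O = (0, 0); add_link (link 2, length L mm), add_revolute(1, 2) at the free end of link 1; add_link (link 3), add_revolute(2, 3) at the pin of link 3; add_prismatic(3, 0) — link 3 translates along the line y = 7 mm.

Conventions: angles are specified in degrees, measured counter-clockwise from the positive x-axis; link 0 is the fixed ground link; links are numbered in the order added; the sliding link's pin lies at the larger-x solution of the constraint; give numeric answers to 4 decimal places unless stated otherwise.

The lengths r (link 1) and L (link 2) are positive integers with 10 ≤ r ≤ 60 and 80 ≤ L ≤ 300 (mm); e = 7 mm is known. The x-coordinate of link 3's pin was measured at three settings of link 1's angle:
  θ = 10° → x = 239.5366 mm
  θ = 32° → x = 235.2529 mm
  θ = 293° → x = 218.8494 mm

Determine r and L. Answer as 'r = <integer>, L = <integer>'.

constraint per measurement: (x − r cos θ)² + (r sin θ − e)² = L²
subtracting the θ₁ and θ₂ equations cancels the r² and L² terms:
r = (x₁² − x₂²) / (2[(x₁cos θ₁ + e sin θ₁) − (x₂cos θ₂ + e sin θ₂)]) = 29.9998 → r = 30
L² = (x₁ − r cos θ₁)² + (r sin θ₁ − e)² = 44100.0005 → L = 210.0000 → L = 210
check at θ₃=293°: x = 218.8494 (printed 218.8494) ✓

r = 30, L = 210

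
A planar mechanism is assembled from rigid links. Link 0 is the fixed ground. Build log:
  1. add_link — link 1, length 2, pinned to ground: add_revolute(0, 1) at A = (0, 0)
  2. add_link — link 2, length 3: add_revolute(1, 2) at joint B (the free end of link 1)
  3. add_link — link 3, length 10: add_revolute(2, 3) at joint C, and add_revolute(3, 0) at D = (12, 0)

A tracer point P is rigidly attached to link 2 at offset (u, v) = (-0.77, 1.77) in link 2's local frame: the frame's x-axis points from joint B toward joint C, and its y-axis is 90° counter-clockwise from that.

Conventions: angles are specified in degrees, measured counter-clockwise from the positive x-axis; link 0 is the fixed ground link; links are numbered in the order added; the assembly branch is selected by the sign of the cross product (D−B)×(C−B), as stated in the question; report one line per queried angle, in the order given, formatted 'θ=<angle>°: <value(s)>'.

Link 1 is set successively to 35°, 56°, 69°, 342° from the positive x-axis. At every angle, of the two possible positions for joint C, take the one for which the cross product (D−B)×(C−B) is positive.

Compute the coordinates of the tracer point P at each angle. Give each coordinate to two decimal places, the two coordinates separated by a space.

A=(0,0), D=(12.00,0)
θ=35°: B = A + 2.00·(cos35°, sin35°) = (1.6383, 1.1472)
θ=35°: |BD| = 10.4250
θ=35°: circle(B,3.00) ∩ circle(D,10.00): a=0.8480, h=2.8777
θ=35°:   candidates: C₊=(2.7978,3.9140) cross=30.000; C₋=(2.1645,-1.8063) cross=-30.000
θ=35°:   branch + wants cross > 0 → take C=(2.7978,3.9140) (cross=30.000)
θ=35°: ex = (C−B)/|BC| = (0.3865,0.9223); ey = (-0.9223,0.3865)
θ=35°: P = B + -0.77·ex + 1.77·ey = (-0.2918,1.1211)
θ=56°: B = A + 2.00·(cos56°, sin56°) = (1.1184, 1.6581)
θ=56°: |BD| = 11.0072
θ=56°: circle(B,3.00) ∩ circle(D,10.00): a=1.3700, h=2.6689
θ=56°:   candidates: C₊=(2.8747,4.0902) cross=29.378; C₋=(2.0707,-1.1868) cross=-29.378
θ=56°:   branch + wants cross > 0 → take C=(2.8747,4.0902) (cross=29.378)
θ=56°: ex = (C−B)/|BC| = (0.5855,0.8107); ey = (-0.8107,0.5855)
θ=56°: P = B + -0.77·ex + 1.77·ey = (-0.7674,2.0701)
θ=69°: B = A + 2.00·(cos69°, sin69°) = (0.7167, 1.8672)
θ=69°: |BD| = 11.4367
θ=69°: circle(B,3.00) ∩ circle(D,10.00): a=1.7399, h=2.4439
θ=69°:   candidates: C₊=(2.8323,3.9942) cross=27.950; C₋=(2.0343,-0.8280) cross=-27.950
θ=69°:   branch + wants cross > 0 → take C=(2.8323,3.9942) (cross=27.950)
θ=69°: ex = (C−B)/|BC| = (0.7052,0.7090); ey = (-0.7090,0.7052)
θ=69°: P = B + -0.77·ex + 1.77·ey = (-1.0812,2.5694)
θ=342°: B = A + 2.00·(cos342°, sin342°) = (1.9021, -0.6180)
θ=342°: |BD| = 10.1168
θ=342°: circle(B,3.00) ∩ circle(D,10.00): a=0.5609, h=2.9471
θ=342°:   candidates: C₊=(2.2819,2.3578) cross=29.815; C₋=(2.6420,-3.5254) cross=-29.815
θ=342°:   branch + wants cross > 0 → take C=(2.2819,2.3578) (cross=29.815)
θ=342°: ex = (C−B)/|BC| = (0.1266,0.9920); ey = (-0.9920,0.1266)
θ=342°: P = B + -0.77·ex + 1.77·ey = (0.0489,-1.1577)

θ=35°: -0.29 1.12
θ=56°: -0.77 2.07
θ=69°: -1.08 2.57
θ=342°: 0.05 -1.16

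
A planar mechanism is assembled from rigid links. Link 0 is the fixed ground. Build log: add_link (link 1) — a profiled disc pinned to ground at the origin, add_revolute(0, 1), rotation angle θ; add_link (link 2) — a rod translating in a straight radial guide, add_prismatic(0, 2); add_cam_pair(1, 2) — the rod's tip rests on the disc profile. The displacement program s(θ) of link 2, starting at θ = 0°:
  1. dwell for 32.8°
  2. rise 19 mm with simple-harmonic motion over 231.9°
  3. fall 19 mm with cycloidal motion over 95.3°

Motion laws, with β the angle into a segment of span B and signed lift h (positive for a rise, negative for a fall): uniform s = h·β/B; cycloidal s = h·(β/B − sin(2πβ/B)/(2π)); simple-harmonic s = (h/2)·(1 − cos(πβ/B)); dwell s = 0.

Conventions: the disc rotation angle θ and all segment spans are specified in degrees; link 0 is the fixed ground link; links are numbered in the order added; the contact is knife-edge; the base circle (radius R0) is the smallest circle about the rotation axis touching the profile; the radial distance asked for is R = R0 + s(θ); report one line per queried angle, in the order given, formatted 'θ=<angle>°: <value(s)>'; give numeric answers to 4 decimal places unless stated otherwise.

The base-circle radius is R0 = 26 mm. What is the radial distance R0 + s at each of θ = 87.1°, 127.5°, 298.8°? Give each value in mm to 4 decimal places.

seg 1 [0°–32.8°] dwell: s stays 0.0000
seg 2 [32.8°–264.7°] simple-harmonic, h=19: θ=87.1° here. β=54.3, B=231.9. 19/2·(1 − cos(π·0.2342)) = 2.4565 → s = 2.4565
seg 2 [32.8°–264.7°] simple-harmonic, h=19: θ=127.5° here. β=94.7, B=231.9. 19/2·(1 − cos(π·0.4084)) = 6.8028 → s = 6.8028
seg 2 [32.8°–264.7°] simple-harmonic, h=19: full span → s += 19 → s = 19.0000
seg 3 [264.7°–360°] cycloidal, h=-19: θ=298.8° here. β=34.1, B=95.3. -19·(0.3578 − sin(2π·0.3578)/(2π)) = -4.4423 → s = 14.5577
θ=87.1°: R = R0 + s = 26 + 2.4565 = 28.4565
θ=127.5°: R = R0 + s = 26 + 6.8028 = 32.8028
θ=298.8°: R = R0 + s = 26 + 14.5577 = 40.5577

θ=87.1°: 28.4565
θ=127.5°: 32.8028
θ=298.8°: 40.5577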